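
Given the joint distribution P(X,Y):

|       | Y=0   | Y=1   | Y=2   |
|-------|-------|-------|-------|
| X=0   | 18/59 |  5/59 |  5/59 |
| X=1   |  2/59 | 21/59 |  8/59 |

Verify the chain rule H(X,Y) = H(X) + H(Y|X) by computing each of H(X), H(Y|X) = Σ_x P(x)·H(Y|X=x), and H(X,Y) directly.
H(X) = 0.9981 bits, H(Y|X) = 1.2147 bits, H(X,Y) = 2.2129 bits

Marginal of X (row sums):
  P(X=0) = 18/59 + 5/59 + 5/59 = 28/59
  P(X=1) = 2/59 + 21/59 + 8/59 = 31/59
H(X) = -[(28/59)·log₂(28/59) + (31/59)·log₂(31/59)]
  = 0.51031 + 0.48783 = 0.9981 bits

H(Y|X) = Σ_x P(x)·H(Y|X=x):
  X=0: P(X=0) = 28/59, P(Y|X=0) = (9/14, 5/28, 5/28) → H(Y|X=0) = 1.29743
  X=1: P(X=1) = 31/59, P(Y|X=1) = (2/31, 21/31, 8/31) → H(Y|X=1) = 1.14005
H(Y|X) = (28/59)·1.29743 + (31/59)·1.14005 = 1.2147 bits

H(X,Y) = -Σ_{x,y} P(x,y) log₂ P(x,y). Per-cell terms -P(x,y)·log₂P(x,y):
  X=0: 0.52252, 0.30176, 0.30176
  X=1: 0.16551, 0.53045, 0.39087
Sum of the 6 terms: H(X,Y) = 2.2129 bits

Chain rule check:
  H(X) + H(Y|X) = 0.9981 + 1.2147 = 2.2128 bits
  H(X,Y) = 2.2129 bits
✓ Chain rule verified (Δ = 0.0001 is 4-dp rounding noise: each of the three values was rounded independently).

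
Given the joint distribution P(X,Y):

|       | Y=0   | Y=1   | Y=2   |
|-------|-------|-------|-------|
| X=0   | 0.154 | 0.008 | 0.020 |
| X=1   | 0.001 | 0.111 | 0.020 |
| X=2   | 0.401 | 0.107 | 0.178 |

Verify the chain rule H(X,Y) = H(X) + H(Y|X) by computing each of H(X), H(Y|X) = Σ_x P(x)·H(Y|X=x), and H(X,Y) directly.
H(X) = 1.2060 bits, H(Y|X) = 1.1700 bits, H(X,Y) = 2.3760 bits

Marginal of X (row sums):
  P(X=0) = 0.154 + 0.008 + 0.020 = 0.182
  P(X=1) = 0.001 + 0.111 + 0.020 = 0.132
  P(X=2) = 0.401 + 0.107 + 0.178 = 0.686
H(X) = -[0.182·log₂(0.182) + 0.132·log₂(0.132) + 0.686·log₂(0.686)]
  = 0.44735 + 0.38562 + 0.37299 = 1.2060 bits

H(Y|X) = Σ_x P(x)·H(Y|X=x):
  X=0: P(X=0) = 0.182, P(Y|X=0) = (11/13, 4/91, 10/91) → H(Y|X=0) = 0.75217
  X=1: P(X=1) = 0.132, P(Y|X=1) = (1/132, 37/44, 5/33) → H(Y|X=1) = 0.67607
  X=2: P(X=2) = 0.686, P(Y|X=2) = (401/686, 107/686, 89/343) → H(Y|X=2) = 1.37593
H(Y|X) = 0.182·0.75217 + 0.132·0.67607 + 0.686·1.37593 = 1.1700 bits

H(X,Y) = -Σ_{x,y} P(x,y) log₂ P(x,y). Per-cell terms -P(x,y)·log₂P(x,y):
  X=0: 0.41565, 0.05573, 0.11288
  X=1: 0.00997, 0.35202, 0.11288
  X=2: 0.52865, 0.34500, 0.44323
Sum of the 9 terms: H(X,Y) = 2.3760 bits

Chain rule check:
  H(X) + H(Y|X) = 1.2060 + 1.1700 = 2.3760 bits
  H(X,Y) = 2.3760 bits
✓ Chain rule verified.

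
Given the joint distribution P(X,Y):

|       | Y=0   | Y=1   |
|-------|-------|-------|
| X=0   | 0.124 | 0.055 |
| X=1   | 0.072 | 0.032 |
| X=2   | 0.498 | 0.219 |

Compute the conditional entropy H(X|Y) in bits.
1.1280 bits

H(X|Y) = H(X,Y) - H(Y)

H(X,Y) = -Σ_{x,y} P(x,y) log₂ P(x,y). Per-cell terms -P(x,y)·log₂P(x,y):
  X=0: 0.37344, 0.23014
  X=1: 0.27330, 0.15891
  X=2: 0.50088, 0.47983
Sum of the 6 terms: H(X,Y) = 2.0165 bits

Marginal of Y (column sums):
  P(Y=0) = 0.124 + 0.072 + 0.498 = 0.694
  P(Y=1) = 0.055 + 0.032 + 0.219 = 0.306
H(Y) = -[0.694·log₂(0.694) + 0.306·log₂(0.306)]
  = 0.36573 + 0.52277 = 0.8885 bits

H(X|Y) = H(X,Y) - H(Y) = 2.0165 - 0.8885 = 1.1280 bits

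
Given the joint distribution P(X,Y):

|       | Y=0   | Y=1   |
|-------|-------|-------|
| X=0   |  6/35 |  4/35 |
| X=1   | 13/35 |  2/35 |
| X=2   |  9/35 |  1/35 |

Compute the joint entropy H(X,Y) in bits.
2.2109 bits

H(X,Y) = -Σ_{x,y} P(x,y) log₂ P(x,y). Per-cell terms -P(x,y)·log₂P(x,y):
  X=0: 0.4362, 0.3576
  X=1: 0.5307, 0.2360
  X=2: 0.5038, 0.1466
Sum of the 6 terms: H(X,Y) = 2.2109 bits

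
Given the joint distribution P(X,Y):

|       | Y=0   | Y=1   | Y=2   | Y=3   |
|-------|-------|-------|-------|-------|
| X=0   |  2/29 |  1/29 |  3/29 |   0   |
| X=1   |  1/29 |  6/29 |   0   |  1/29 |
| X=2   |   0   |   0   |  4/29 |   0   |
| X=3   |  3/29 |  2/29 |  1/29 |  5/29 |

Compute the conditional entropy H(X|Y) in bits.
1.2041 bits

H(X|Y) = H(X,Y) - H(Y)

H(X,Y) = -Σ_{x,y} P(x,y) log₂ P(x,y). Per-cell terms -P(x,y)·log₂P(x,y):
  X=0: 0.26607, 0.16752, 0.33859, 0.00000
  X=1: 0.16752, 0.47028, 0.00000, 0.16752
  X=2: 0.00000, 0.00000, 0.39420, 0.00000
  X=3: 0.33859, 0.26607, 0.16752, 0.43725
  (cells with P = 0 contribute 0)
Sum of the 16 terms: H(X,Y) = 3.1811 bits

Marginal of Y (column sums):
  P(Y=0) = 2/29 + 1/29 + 0 + 3/29 = 6/29
  P(Y=1) = 1/29 + 6/29 + 0 + 2/29 = 9/29
  P(Y=2) = 3/29 + 0 + 4/29 + 1/29 = 8/29
  P(Y=3) = 0 + 1/29 + 0 + 5/29 = 6/29
H(Y) = -[(6/29)·log₂(6/29) + (9/29)·log₂(9/29) + (8/29)·log₂(8/29) + (6/29)·log₂(6/29)]
  = 0.47028 + 0.52388 + 0.51255 + 0.47028 = 1.9770 bits

H(X|Y) = H(X,Y) - H(Y) = 3.1811 - 1.9770 = 1.2041 bits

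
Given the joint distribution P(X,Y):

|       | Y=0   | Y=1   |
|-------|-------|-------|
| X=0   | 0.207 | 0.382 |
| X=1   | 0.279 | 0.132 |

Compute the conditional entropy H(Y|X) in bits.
0.9231 bits

H(Y|X) = H(X,Y) - H(X)

H(X,Y) = -Σ_{x,y} P(x,y) log₂ P(x,y). Per-cell terms -P(x,y)·log₂P(x,y):
  X=0: 0.4703655, 0.5303518
  X=1: 0.5138240, 0.3856235
Sum of the 4 terms: H(X,Y) = 1.900165 bits

Marginal of X (row sums):
  P(X=0) = 0.207 + 0.382 = 0.589
  P(X=1) = 0.279 + 0.132 = 0.411
H(X) = -[0.589·log₂(0.589) + 0.411·log₂(0.411)]
  = 0.4497960 + 0.5272266 = 0.977023 bits

H(Y|X) = H(X,Y) - H(X) = 1.900165 - 0.977023 = 0.9231 bits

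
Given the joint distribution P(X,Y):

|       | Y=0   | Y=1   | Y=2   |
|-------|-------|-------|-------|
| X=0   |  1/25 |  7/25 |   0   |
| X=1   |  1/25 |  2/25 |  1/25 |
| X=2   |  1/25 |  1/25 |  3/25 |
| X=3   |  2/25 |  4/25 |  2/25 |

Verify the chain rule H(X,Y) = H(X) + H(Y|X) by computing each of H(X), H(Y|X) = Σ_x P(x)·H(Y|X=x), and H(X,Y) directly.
H(X) = 1.9395 bits, H(Y|X) = 1.1681 bits, H(X,Y) = 3.1076 bits

Marginal of X (row sums):
  P(X=0) = 1/25 + 7/25 + 0 = 8/25
  P(X=1) = 1/25 + 2/25 + 1/25 = 4/25
  P(X=2) = 1/25 + 1/25 + 3/25 = 1/5
  P(X=3) = 2/25 + 4/25 + 2/25 = 8/25
H(X) = -[(8/25)·log₂(8/25) + (4/25)·log₂(4/25) + (1/5)·log₂(1/5) + (8/25)·log₂(8/25)]
  = 0.52603 + 0.42302 + 0.46439 + 0.52603 = 1.9395 bits

H(Y|X) = Σ_x P(x)·H(Y|X=x):
  X=0: P(X=0) = 8/25, P(Y|X=0) = (1/8, 7/8, 0) → H(Y|X=0) = 0.54356
  X=1: P(X=1) = 4/25, P(Y|X=1) = (1/4, 1/2, 1/4) → H(Y|X=1) = 1.50000
  X=2: P(X=2) = 1/5, P(Y|X=2) = (1/5, 1/5, 3/5) → H(Y|X=2) = 1.37095
  X=3: P(X=3) = 8/25, P(Y|X=3) = (1/4, 1/2, 1/4) → H(Y|X=3) = 1.50000
H(Y|X) = (8/25)·0.54356 + (4/25)·1.50000 + (1/5)·1.37095 + (8/25)·1.50000 = 1.1681 bits

H(X,Y) = -Σ_{x,y} P(x,y) log₂ P(x,y). Per-cell terms -P(x,y)·log₂P(x,y):
  X=0: 0.18575, 0.51422, 0.00000
  X=1: 0.18575, 0.29151, 0.18575
  X=2: 0.18575, 0.18575, 0.36707
  X=3: 0.29151, 0.42302, 0.29151
  (cells with P = 0 contribute 0)
Sum of the 12 terms: H(X,Y) = 3.1076 bits

Chain rule check:
  H(X) + H(Y|X) = 1.9395 + 1.1681 = 3.1076 bits
  H(X,Y) = 3.1076 bits
✓ Chain rule verified.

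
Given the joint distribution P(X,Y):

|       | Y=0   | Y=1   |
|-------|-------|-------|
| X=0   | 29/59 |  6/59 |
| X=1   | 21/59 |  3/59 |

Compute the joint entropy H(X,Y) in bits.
1.5880 bits

H(X,Y) = -Σ_{x,y} P(x,y) log₂ P(x,y). Per-cell terms -P(x,y)·log₂P(x,y):
  X=0: 0.5036, 0.3354
  X=1: 0.5305, 0.2185
Sum of the 4 terms: H(X,Y) = 1.5880 bits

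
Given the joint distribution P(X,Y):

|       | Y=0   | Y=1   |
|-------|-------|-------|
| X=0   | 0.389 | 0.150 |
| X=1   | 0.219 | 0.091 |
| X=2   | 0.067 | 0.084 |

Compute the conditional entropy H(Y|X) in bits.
0.8802 bits

H(Y|X) = H(X,Y) - H(X)

H(X,Y) = -Σ_{x,y} P(x,y) log₂ P(x,y). Per-cell terms -P(x,y)·log₂P(x,y):
  X=0: 0.5299, 0.4105
  X=1: 0.4798, 0.3147
  X=2: 0.2613, 0.3002
Sum of the 6 terms: H(X,Y) = 2.2964 bits

Marginal of X (row sums):
  P(X=0) = 0.389 + 0.150 = 0.539
  P(X=1) = 0.219 + 0.091 = 0.310
  P(X=2) = 0.067 + 0.084 = 0.151
H(X) = -[0.539·log₂(0.539) + 0.310·log₂(0.310) + 0.151·log₂(0.151)]
  = 0.4806 + 0.5238 + 0.4118 = 1.4162 bits

H(Y|X) = H(X,Y) - H(X) = 2.2964 - 1.4162 = 0.8802 bits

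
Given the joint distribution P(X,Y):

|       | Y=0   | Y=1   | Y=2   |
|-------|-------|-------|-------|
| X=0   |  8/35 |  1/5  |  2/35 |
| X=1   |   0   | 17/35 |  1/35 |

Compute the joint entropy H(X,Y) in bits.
1.8396 bits

H(X,Y) = -Σ_{x,y} P(x,y) log₂ P(x,y). Per-cell terms -P(x,y)·log₂P(x,y):
  X=0: 0.48669, 0.46439, 0.23596
  X=1: 0.00000, 0.50603, 0.14655
  (cells with P = 0 contribute 0)
Sum of the 6 terms: H(X,Y) = 1.8396 bits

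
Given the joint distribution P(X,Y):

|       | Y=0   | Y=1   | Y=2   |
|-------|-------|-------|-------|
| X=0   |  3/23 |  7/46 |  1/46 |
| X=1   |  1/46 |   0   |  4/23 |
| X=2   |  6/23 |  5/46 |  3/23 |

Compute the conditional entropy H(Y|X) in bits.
1.2299 bits

H(Y|X) = H(X,Y) - H(X)

H(X,Y) = -Σ_{x,y} P(x,y) log₂ P(x,y). Per-cell terms -P(x,y)·log₂P(x,y):
  X=0: 0.3833, 0.4133, 0.1201
  X=1: 0.1201, 0.0000, 0.4389
  X=2: 0.5057, 0.3480, 0.3833
  (cells with P = 0 contribute 0)
Sum of the 9 terms: H(X,Y) = 2.7127 bits

Marginal of X (row sums):
  P(X=0) = 3/23 + 7/46 + 1/46 = 7/23
  P(X=1) = 1/46 + 0 + 4/23 = 9/46
  P(X=2) = 6/23 + 5/46 + 3/23 = 1/2
H(X) = -[(7/23)·log₂(7/23) + (9/46)·log₂(9/46) + (1/2)·log₂(1/2)]
  = 0.5223 + 0.4605 + 0.5000 = 1.4828 bits

H(Y|X) = H(X,Y) - H(X) = 2.7127 - 1.4828 = 1.2299 bits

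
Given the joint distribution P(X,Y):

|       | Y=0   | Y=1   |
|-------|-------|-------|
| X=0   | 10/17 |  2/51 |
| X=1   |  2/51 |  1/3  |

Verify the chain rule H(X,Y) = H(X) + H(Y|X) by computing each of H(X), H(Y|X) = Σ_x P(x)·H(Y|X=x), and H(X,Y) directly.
H(X) = 0.9526 bits, H(Y|X) = 0.3925 bits, H(X,Y) = 1.3451 bits

Marginal of X (row sums):
  P(X=0) = 10/17 + 2/51 = 32/51
  P(X=1) = 2/51 + 1/3 = 19/51
H(X) = -[(32/51)·log₂(32/51) + (19/51)·log₂(19/51)]
  = 0.42191 + 0.53070 = 0.9526 bits

H(Y|X) = Σ_x P(x)·H(Y|X=x):
  X=0: P(X=0) = 32/51, P(Y|X=0) = (15/16, 1/16) → H(Y|X=0) = 0.33729
  X=1: P(X=1) = 19/51, P(Y|X=1) = (2/19, 17/19) → H(Y|X=1) = 0.48546
H(Y|X) = (32/51)·0.33729 + (19/51)·0.48546 = 0.3925 bits

H(X,Y) = -Σ_{x,y} P(x,y) log₂ P(x,y). Per-cell terms -P(x,y)·log₂P(x,y):
  X=0: 0.45031, 0.18323
  X=1: 0.18323, 0.52832
Sum of the 4 terms: H(X,Y) = 1.3451 bits

Chain rule check:
  H(X) + H(Y|X) = 0.9526 + 0.3925 = 1.3451 bits
  H(X,Y) = 1.3451 bits
✓ Chain rule verified.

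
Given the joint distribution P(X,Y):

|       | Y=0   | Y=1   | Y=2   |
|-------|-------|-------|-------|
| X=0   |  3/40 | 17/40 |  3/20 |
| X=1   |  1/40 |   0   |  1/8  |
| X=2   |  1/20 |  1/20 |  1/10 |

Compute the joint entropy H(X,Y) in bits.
2.4879 bits

H(X,Y) = -Σ_{x,y} P(x,y) log₂ P(x,y). Per-cell terms -P(x,y)·log₂P(x,y):
  X=0: 0.28027, 0.52465, 0.41054
  X=1: 0.13305, 0.00000, 0.37500
  X=2: 0.21610, 0.21610, 0.33219
  (cells with P = 0 contribute 0)
Sum of the 9 terms: H(X,Y) = 2.4879 bits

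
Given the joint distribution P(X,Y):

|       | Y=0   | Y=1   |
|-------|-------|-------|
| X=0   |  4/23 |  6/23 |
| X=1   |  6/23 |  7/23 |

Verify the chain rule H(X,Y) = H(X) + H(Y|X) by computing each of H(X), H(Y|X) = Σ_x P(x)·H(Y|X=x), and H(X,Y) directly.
H(X) = 0.9877 bits, H(Y|X) = 0.9850 bits, H(X,Y) = 1.9726 bits

Marginal of X (row sums):
  P(X=0) = 4/23 + 6/23 = 10/23
  P(X=1) = 6/23 + 7/23 = 13/23
H(X) = -[(10/23)·log₂(10/23) + (13/23)·log₂(13/23)]
  = 0.52245 + 0.46524 = 0.9877 bits

H(Y|X) = Σ_x P(x)·H(Y|X=x):
  X=0: P(X=0) = 10/23, P(Y|X=0) = (2/5, 3/5) → H(Y|X=0) = 0.97095
  X=1: P(X=1) = 13/23, P(Y|X=1) = (6/13, 7/13) → H(Y|X=1) = 0.99573
H(Y|X) = (10/23)·0.97095 + (13/23)·0.99573 = 0.9850 bits

H(X,Y) = -Σ_{x,y} P(x,y) log₂ P(x,y). Per-cell terms -P(x,y)·log₂P(x,y):
  X=0: 0.43888, 0.50572
  X=1: 0.50572, 0.52232
Sum of the 4 terms: H(X,Y) = 1.9726 bits

Chain rule check:
  H(X) + H(Y|X) = 0.9877 + 0.9850 = 1.9727 bits
  H(X,Y) = 1.9726 bits
✓ Chain rule verified (Δ = 0.0001 is 4-dp rounding noise: each of the three values was rounded independently).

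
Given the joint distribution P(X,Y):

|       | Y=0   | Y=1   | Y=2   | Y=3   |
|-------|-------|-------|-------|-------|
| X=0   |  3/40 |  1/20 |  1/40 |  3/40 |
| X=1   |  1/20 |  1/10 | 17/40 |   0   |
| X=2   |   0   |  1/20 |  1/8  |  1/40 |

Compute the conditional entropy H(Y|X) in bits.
1.2991 bits

H(Y|X) = H(X,Y) - H(X)

H(X,Y) = -Σ_{x,y} P(x,y) log₂ P(x,y). Per-cell terms -P(x,y)·log₂P(x,y):
  X=0: 0.280272, 0.216096, 0.133048, 0.280272
  X=1: 0.216096, 0.332193, 0.524648, 0.000000
  X=2: 0.000000, 0.216096, 0.375000, 0.133048
  (cells with P = 0 contribute 0)
Sum of the 12 terms: H(X,Y) = 2.70677 bits

Marginal of X (row sums):
  P(X=0) = 3/40 + 1/20 + 1/40 + 3/40 = 9/40
  P(X=1) = 1/20 + 1/10 + 17/40 + 0 = 23/40
  P(X=2) = 0 + 1/20 + 1/8 + 1/40 = 1/5
H(X) = -[(9/40)·log₂(9/40) + (23/40)·log₂(23/40) + (1/5)·log₂(1/5)]
  = 0.484201 + 0.459061 + 0.464386 = 1.40765 bits

H(Y|X) = H(X,Y) - H(X) = 2.70677 - 1.40765 = 1.2991 bits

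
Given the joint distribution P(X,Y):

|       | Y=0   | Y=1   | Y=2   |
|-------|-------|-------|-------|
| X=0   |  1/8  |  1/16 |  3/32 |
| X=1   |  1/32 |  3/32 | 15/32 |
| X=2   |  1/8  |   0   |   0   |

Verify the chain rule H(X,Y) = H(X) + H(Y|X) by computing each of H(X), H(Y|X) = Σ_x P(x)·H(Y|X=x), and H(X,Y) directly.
H(X) = 1.3363 bits, H(Y|X) = 0.9727 bits, H(X,Y) = 2.3090 bits

Marginal of X (row sums):
  P(X=0) = 1/8 + 1/16 + 3/32 = 9/32
  P(X=1) = 1/32 + 3/32 + 15/32 = 19/32
  P(X=2) = 1/8 + 0 + 0 = 1/8
H(X) = -[(9/32)·log₂(9/32) + (19/32)·log₂(19/32) + (1/8)·log₂(1/8)]
  = 0.514709 + 0.446543 + 0.375000 = 1.3363 bits

H(Y|X) = Σ_x P(x)·H(Y|X=x):
  X=0: P(X=0) = 9/32, P(Y|X=0) = (4/9, 2/9, 1/3) → H(Y|X=0) = 1.530493
  X=1: P(X=1) = 19/32, P(Y|X=1) = (1/19, 3/19, 15/19) → H(Y|X=1) = 0.913283
  X=2: P(X=2) = 1/8, P(Y|X=2) = (1, 0, 0) → H(Y|X=2) = 0.000000
H(Y|X) = (9/32)·1.530493 + (19/32)·0.913283 + (1/8)·0.000000 = 0.9727 bits

H(X,Y) = -Σ_{x,y} P(x,y) log₂ P(x,y). Per-cell terms -P(x,y)·log₂P(x,y):
  X=0: 0.375000, 0.250000, 0.320160
  X=1: 0.156250, 0.320160, 0.512395
  X=2: 0.375000, 0.000000, 0.000000
  (cells with P = 0 contribute 0)
Sum of the 9 terms: H(X,Y) = 2.3090 bits

Chain rule check:
  H(X) + H(Y|X) = 1.3363 + 0.9727 = 2.3090 bits
  H(X,Y) = 2.3090 bits
✓ Chain rule verified.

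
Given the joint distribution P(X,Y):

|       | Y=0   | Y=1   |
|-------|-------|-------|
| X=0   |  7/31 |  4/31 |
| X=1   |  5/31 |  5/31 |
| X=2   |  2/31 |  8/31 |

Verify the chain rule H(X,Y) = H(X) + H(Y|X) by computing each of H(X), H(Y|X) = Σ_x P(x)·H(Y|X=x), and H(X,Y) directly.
H(X) = 1.5835 bits, H(Y|X) = 0.8910 bits, H(X,Y) = 2.4745 bits

Marginal of X (row sums):
  P(X=0) = 7/31 + 4/31 = 11/31
  P(X=1) = 5/31 + 5/31 = 10/31
  P(X=2) = 2/31 + 8/31 = 10/31
H(X) = -[(11/31)·log₂(11/31) + (10/31)·log₂(10/31) + (10/31)·log₂(10/31)]
  = 0.53040 + 0.52654 + 0.52654 = 1.5835 bits

H(Y|X) = Σ_x P(x)·H(Y|X=x):
  X=0: P(X=0) = 11/31, P(Y|X=0) = (7/11, 4/11) → H(Y|X=0) = 0.94566
  X=1: P(X=1) = 10/31, P(Y|X=1) = (1/2, 1/2) → H(Y|X=1) = 1.00000
  X=2: P(X=2) = 10/31, P(Y|X=2) = (1/5, 4/5) → H(Y|X=2) = 0.72193
H(Y|X) = (11/31)·0.94566 + (10/31)·1.00000 + (10/31)·0.72193 = 0.8910 bits

H(X,Y) = -Σ_{x,y} P(x,y) log₂ P(x,y). Per-cell terms -P(x,y)·log₂P(x,y):
  X=0: 0.48477, 0.38119
  X=1: 0.42456, 0.42456
  X=2: 0.25511, 0.50431
Sum of the 6 terms: H(X,Y) = 2.4745 bits

Chain rule check:
  H(X) + H(Y|X) = 1.5835 + 0.8910 = 2.4745 bits
  H(X,Y) = 2.4745 bits
✓ Chain rule verified.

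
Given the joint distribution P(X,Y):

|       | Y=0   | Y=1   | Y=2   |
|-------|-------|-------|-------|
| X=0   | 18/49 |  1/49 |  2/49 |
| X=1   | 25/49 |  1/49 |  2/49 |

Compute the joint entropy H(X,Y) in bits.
1.6320 bits

H(X,Y) = -Σ_{x,y} P(x,y) log₂ P(x,y). Per-cell terms -P(x,y)·log₂P(x,y):
  X=0: 0.5307, 0.1146, 0.1884
  X=1: 0.4953, 0.1146, 0.1884
Sum of the 6 terms: H(X,Y) = 1.6320 bits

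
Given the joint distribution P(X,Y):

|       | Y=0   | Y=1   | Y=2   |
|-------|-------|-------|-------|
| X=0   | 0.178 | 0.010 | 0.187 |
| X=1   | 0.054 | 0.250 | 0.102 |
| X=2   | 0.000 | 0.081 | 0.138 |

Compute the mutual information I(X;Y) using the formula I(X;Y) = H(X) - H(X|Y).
0.3677 bits

I(X;Y) = H(X) - H(X|Y)

Marginal of X (row sums):
  P(X=0) = 0.178 + 0.010 + 0.187 = 0.375
  P(X=1) = 0.054 + 0.250 + 0.102 = 0.406
  P(X=2) = 0.000 + 0.081 + 0.138 = 0.219
H(X) = -[0.375·log₂(0.375) + 0.406·log₂(0.406) + 0.219·log₂(0.219)]
  = 0.53064 + 0.52798 + 0.47983 = 1.53845 bits

Marginal of Y (column sums):
  P(Y=0) = 0.178 + 0.054 + 0.000 = 0.232
  P(Y=1) = 0.010 + 0.250 + 0.081 = 0.341
  P(Y=2) = 0.187 + 0.102 + 0.138 = 0.427
H(X|Y) = Σ_y P(y)·H(X|Y=y):
  Y=0: P(Y=0) = 0.232, P(X|Y=0) = (89/116, 27/116, 0) → H(X|Y=0) = 0.78279
  Y=1: P(Y=1) = 0.341, P(X|Y=1) = (10/341, 250/341, 81/341) → H(X|Y=1) = 0.97025
  Y=2: P(Y=2) = 0.427, P(X|Y=2) = (187/427, 102/427, 138/427) → H(X|Y=2) = 1.54176
H(X|Y) = 0.232·0.78279 + 0.341·0.97025 + 0.427·1.54176 = 1.17079 bits

I(X;Y) = H(X) - H(X|Y) = 1.53845 - 1.17079 = 0.3677 bits

Cross-check via I(X;Y) = H(X) + H(Y) - H(X,Y): computing H(Y) from the column sums and H(X,Y) from the 9 cells in the same way gives H(Y) = 1.54252 bits and H(X,Y) = 2.71331 bits, so
I(X;Y) = 1.53845 + 1.54252 - 2.71331 = 0.3677 bits ✓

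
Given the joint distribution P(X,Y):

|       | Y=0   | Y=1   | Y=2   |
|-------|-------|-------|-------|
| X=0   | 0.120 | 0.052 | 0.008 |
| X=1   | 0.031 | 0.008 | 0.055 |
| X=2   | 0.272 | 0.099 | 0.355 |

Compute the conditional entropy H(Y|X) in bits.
1.3561 bits

H(Y|X) = H(X,Y) - H(X)

H(X,Y) = -Σ_{x,y} P(x,y) log₂ P(x,y). Per-cell terms -P(x,y)·log₂P(x,y):
  X=0: 0.367067, 0.221798, 0.055726
  X=1: 0.155359, 0.055726, 0.230143
  X=2: 0.510903, 0.330306, 0.530409
Sum of the 9 terms: H(X,Y) = 2.45744 bits

Marginal of X (row sums):
  P(X=0) = 0.120 + 0.052 + 0.008 = 0.180
  P(X=1) = 0.031 + 0.008 + 0.055 = 0.094
  P(X=2) = 0.272 + 0.099 + 0.355 = 0.726
H(X) = -[0.180·log₂(0.180) + 0.094·log₂(0.094) + 0.726·log₂(0.726)]
  = 0.445308 + 0.320652 + 0.335382 = 1.10134 bits

H(Y|X) = H(X,Y) - H(X) = 2.45744 - 1.10134 = 1.3561 bits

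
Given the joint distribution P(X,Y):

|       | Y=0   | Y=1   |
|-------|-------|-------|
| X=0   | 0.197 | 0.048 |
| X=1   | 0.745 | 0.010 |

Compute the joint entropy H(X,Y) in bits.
1.0548 bits

H(X,Y) = -Σ_{x,y} P(x,y) log₂ P(x,y). Per-cell terms -P(x,y)·log₂P(x,y):
  X=0: 0.4617, 0.2103
  X=1: 0.3164, 0.0664
Sum of the 4 terms: H(X,Y) = 1.0548 bits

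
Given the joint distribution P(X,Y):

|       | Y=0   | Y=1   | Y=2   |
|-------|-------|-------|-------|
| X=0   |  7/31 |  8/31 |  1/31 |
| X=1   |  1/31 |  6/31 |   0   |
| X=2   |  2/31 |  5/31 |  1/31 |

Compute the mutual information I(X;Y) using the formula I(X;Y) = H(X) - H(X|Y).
0.0893 bits

I(X;Y) = H(X) - H(X|Y)

Marginal of X (row sums):
  P(X=0) = 7/31 + 8/31 + 1/31 = 16/31
  P(X=1) = 1/31 + 6/31 + 0 = 7/31
  P(X=2) = 2/31 + 5/31 + 1/31 = 8/31
H(X) = -[(16/31)·log₂(16/31) + (7/31)·log₂(7/31) + (8/31)·log₂(8/31)]
  = 0.492488 + 0.484771 + 0.504309 = 1.48157 bits

Marginal of Y (column sums):
  P(Y=0) = 7/31 + 1/31 + 2/31 = 10/31
  P(Y=1) = 8/31 + 6/31 + 5/31 = 19/31
  P(Y=2) = 1/31 + 0 + 1/31 = 2/31
H(X|Y) = Σ_y P(y)·H(X|Y=y):
  Y=0: P(Y=0) = 10/31, P(X|Y=0) = (7/10, 1/10, 1/5) → H(X|Y=0) = 1.156780
  Y=1: P(Y=1) = 19/31, P(X|Y=1) = (8/19, 6/19, 5/19) → H(X|Y=1) = 1.557432
  Y=2: P(Y=2) = 2/31, P(X|Y=2) = (1/2, 0, 1/2) → H(X|Y=2) = 1.000000
H(X|Y) = (10/31)·1.156780 + (19/31)·1.557432 + (2/31)·1.000000 = 1.39223 bits

I(X;Y) = H(X) - H(X|Y) = 1.48157 - 1.39223 = 0.0893 bits

Cross-check via I(X;Y) = H(X) + H(Y) - H(X,Y): computing H(Y) from the column sums and H(X,Y) from the 9 cells in the same way gives H(Y) = 1.21452 bits and H(X,Y) = 2.60675 bits, so
I(X;Y) = 1.48157 + 1.21452 - 2.60675 = 0.0893 bits ✓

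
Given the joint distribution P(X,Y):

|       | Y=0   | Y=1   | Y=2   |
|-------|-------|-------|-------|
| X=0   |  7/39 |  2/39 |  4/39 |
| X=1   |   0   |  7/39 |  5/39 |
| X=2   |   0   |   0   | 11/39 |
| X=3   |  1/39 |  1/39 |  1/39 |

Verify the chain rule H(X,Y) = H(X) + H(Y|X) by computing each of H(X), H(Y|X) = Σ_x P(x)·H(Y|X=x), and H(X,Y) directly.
H(X) = 1.8512 bits, H(Y|X) = 0.8966 bits, H(X,Y) = 2.7478 bits

Marginal of X (row sums):
  P(X=0) = 7/39 + 2/39 + 4/39 = 1/3
  P(X=1) = 0 + 7/39 + 5/39 = 4/13
  P(X=2) = 0 + 0 + 11/39 = 11/39
  P(X=3) = 1/39 + 1/39 + 1/39 = 1/13
H(X) = -[(1/3)·log₂(1/3) + (4/13)·log₂(4/13) + (11/39)·log₂(11/39) + (1/13)·log₂(1/13)]
  = 0.52832 + 0.52321 + 0.51502 + 0.28465 = 1.8512 bits

H(Y|X) = Σ_x P(x)·H(Y|X=x):
  X=0: P(X=0) = 1/3, P(Y|X=0) = (7/13, 2/13, 4/13) → H(Y|X=0) = 1.41956
  X=1: P(X=1) = 4/13, P(Y|X=1) = (0, 7/12, 5/12) → H(Y|X=1) = 0.97987
  X=2: P(X=2) = 11/39, P(Y|X=2) = (0, 0, 1) → H(Y|X=2) = 0.00000
  X=3: P(X=3) = 1/13, P(Y|X=3) = (1/3, 1/3, 1/3) → H(Y|X=3) = 1.58496
H(Y|X) = (1/3)·1.41956 + (4/13)·0.97987 + (11/39)·0.00000 + (1/13)·1.58496 = 0.8966 bits

H(X,Y) = -Σ_{x,y} P(x,y) log₂ P(x,y). Per-cell terms -P(x,y)·log₂P(x,y):
  X=0: 0.44478, 0.21976, 0.33696
  X=1: 0.00000, 0.44478, 0.37993
  X=2: 0.00000, 0.00000, 0.51502
  X=3: 0.13552, 0.13552, 0.13552
  (cells with P = 0 contribute 0)
Sum of the 12 terms: H(X,Y) = 2.7478 bits

Chain rule check:
  H(X) + H(Y|X) = 1.8512 + 0.8966 = 2.7478 bits
  H(X,Y) = 2.7478 bits
✓ Chain rule verified.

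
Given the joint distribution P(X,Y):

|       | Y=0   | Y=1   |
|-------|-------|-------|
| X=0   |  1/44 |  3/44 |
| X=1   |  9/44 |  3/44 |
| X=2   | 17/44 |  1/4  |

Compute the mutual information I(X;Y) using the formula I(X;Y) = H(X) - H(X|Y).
0.0523 bits

I(X;Y) = H(X) - H(X|Y)

Marginal of X (row sums):
  P(X=0) = 1/44 + 3/44 = 1/11
  P(X=1) = 9/44 + 3/44 = 3/11
  P(X=2) = 17/44 + 1/4 = 7/11
H(X) = -[(1/11)·log₂(1/11) + (3/11)·log₂(3/11) + (7/11)·log₂(7/11)]
  = 0.3145 + 0.5112 + 0.4150 = 1.2407 bits

Marginal of Y (column sums):
  P(Y=0) = 1/44 + 9/44 + 17/44 = 27/44
  P(Y=1) = 3/44 + 3/44 + 1/4 = 17/44
H(X|Y) = Σ_y P(y)·H(X|Y=y):
  Y=0: P(Y=0) = 27/44, P(X|Y=0) = (1/27, 1/3, 17/27) → H(X|Y=0) = 1.1247
  Y=1: P(Y=1) = 17/44, P(X|Y=1) = (3/17, 3/17, 11/17) → H(X|Y=1) = 1.2896
H(X|Y) = (27/44)·1.1247 + (17/44)·1.2896 = 1.1884 bits

I(X;Y) = H(X) - H(X|Y) = 1.2407 - 1.1884 = 0.0523 bits

Cross-check via I(X;Y) = H(X) + H(Y) - H(X,Y): computing H(Y) from the column sums and H(X,Y) from the 6 cells in the same way gives H(Y) = 0.9624 bits and H(X,Y) = 2.1508 bits, so
I(X;Y) = 1.2407 + 0.9624 - 2.1508 = 0.0523 bits ✓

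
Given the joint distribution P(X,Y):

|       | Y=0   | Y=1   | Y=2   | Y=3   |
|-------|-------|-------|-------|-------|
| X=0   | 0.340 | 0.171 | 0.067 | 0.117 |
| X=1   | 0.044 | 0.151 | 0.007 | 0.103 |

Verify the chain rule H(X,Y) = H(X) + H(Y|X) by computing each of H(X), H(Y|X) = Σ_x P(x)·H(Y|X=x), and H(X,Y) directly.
H(X) = 0.8873 bits, H(Y|X) = 1.6990 bits, H(X,Y) = 2.5863 bits

Marginal of X (row sums):
  P(X=0) = 0.340 + 0.171 + 0.067 + 0.117 = 0.695
  P(X=1) = 0.044 + 0.151 + 0.007 + 0.103 = 0.305
H(X) = -[0.695·log₂(0.695) + 0.305·log₂(0.305)]
  = 0.36482 + 0.52250 = 0.8873 bits

H(Y|X) = Σ_x P(x)·H(Y|X=x):
  X=0: P(X=0) = 0.695, P(Y|X=0) = (68/139, 171/695, 67/695, 117/695) → H(Y|X=0) = 1.76043
  X=1: P(X=1) = 0.305, P(Y|X=1) = (44/305, 151/305, 7/305, 103/305) → H(Y|X=1) = 1.55898
H(Y|X) = 0.695·1.76043 + 0.305·1.55898 = 1.6990 bits

H(X,Y) = -Σ_{x,y} P(x,y) log₂ P(x,y). Per-cell terms -P(x,y)·log₂P(x,y):
  X=0: 0.52917, 0.43570, 0.26128, 0.36216
  X=1: 0.19828, 0.41183, 0.05011, 0.33777
Sum of the 8 terms: H(X,Y) = 2.5863 bits

Chain rule check:
  H(X) + H(Y|X) = 0.8873 + 1.6990 = 2.5863 bits
  H(X,Y) = 2.5863 bits
✓ Chain rule verified.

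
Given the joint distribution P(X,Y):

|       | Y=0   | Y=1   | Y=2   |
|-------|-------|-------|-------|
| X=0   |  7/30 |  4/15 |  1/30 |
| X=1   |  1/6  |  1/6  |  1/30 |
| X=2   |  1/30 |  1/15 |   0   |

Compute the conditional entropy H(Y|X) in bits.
1.2646 bits

H(Y|X) = H(X,Y) - H(X)

H(X,Y) = -Σ_{x,y} P(x,y) log₂ P(x,y). Per-cell terms -P(x,y)·log₂P(x,y):
  X=0: 0.48989, 0.50850, 0.16356
  X=1: 0.43083, 0.43083, 0.16356
  X=2: 0.16356, 0.26046, 0.00000
  (cells with P = 0 contribute 0)
Sum of the 9 terms: H(X,Y) = 2.6112 bits

Marginal of X (row sums):
  P(X=0) = 7/30 + 4/15 + 1/30 = 8/15
  P(X=1) = 1/6 + 1/6 + 1/30 = 11/30
  P(X=2) = 1/30 + 1/15 + 0 = 1/10
H(X) = -[(8/15)·log₂(8/15) + (11/30)·log₂(11/30) + (1/10)·log₂(1/10)]
  = 0.48367 + 0.53073 + 0.33219 = 1.3466 bits

H(Y|X) = H(X,Y) - H(X) = 2.6112 - 1.3466 = 1.2646 bits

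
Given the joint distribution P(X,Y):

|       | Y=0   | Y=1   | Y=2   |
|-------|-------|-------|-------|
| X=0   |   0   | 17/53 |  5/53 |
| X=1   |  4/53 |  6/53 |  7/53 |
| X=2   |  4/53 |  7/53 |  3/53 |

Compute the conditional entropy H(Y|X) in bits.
1.2119 bits

H(Y|X) = H(X,Y) - H(X)

H(X,Y) = -Σ_{x,y} P(x,y) log₂ P(x,y). Per-cell terms -P(x,y)·log₂P(x,y):
  X=0: 0.000000, 0.526185, 0.321320
  X=1: 0.281352, 0.355807, 0.385735
  X=2: 0.281352, 0.385735, 0.234507
  (cells with P = 0 contribute 0)
Sum of the 9 terms: H(X,Y) = 2.77199 bits

Marginal of X (row sums):
  P(X=0) = 0 + 17/53 + 5/53 = 22/53
  P(X=1) = 4/53 + 6/53 + 7/53 = 17/53
  P(X=2) = 4/53 + 7/53 + 3/53 = 14/53
H(X) = -[(22/53)·log₂(22/53) + (17/53)·log₂(17/53) + (14/53)·log₂(14/53)]
  = 0.526543 + 0.526185 + 0.507319 = 1.56005 bits

H(Y|X) = H(X,Y) - H(X) = 2.77199 - 1.56005 = 1.2119 bits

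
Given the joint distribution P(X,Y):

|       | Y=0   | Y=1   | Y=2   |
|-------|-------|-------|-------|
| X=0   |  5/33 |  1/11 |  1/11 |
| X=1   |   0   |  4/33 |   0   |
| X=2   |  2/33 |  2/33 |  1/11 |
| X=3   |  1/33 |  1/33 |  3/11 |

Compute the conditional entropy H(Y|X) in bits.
1.1320 bits

H(Y|X) = H(X,Y) - H(X)

H(X,Y) = -Σ_{x,y} P(x,y) log₂ P(x,y). Per-cell terms -P(x,y)·log₂P(x,y):
  X=0: 0.412495, 0.314494, 0.314494
  X=1: 0.000000, 0.369017, 0.000000
  X=2: 0.245115, 0.245115, 0.314494
  X=3: 0.152860, 0.152860, 0.511219
  (cells with P = 0 contribute 0)
Sum of the 12 terms: H(X,Y) = 3.03216 bits

Marginal of X (row sums):
  P(X=0) = 5/33 + 1/11 + 1/11 = 1/3
  P(X=1) = 0 + 4/33 + 0 = 4/33
  P(X=2) = 2/33 + 2/33 + 1/11 = 7/33
  P(X=3) = 1/33 + 1/33 + 3/11 = 1/3
H(X) = -[(1/3)·log₂(1/3) + (4/33)·log₂(4/33) + (7/33)·log₂(7/33) + (1/3)·log₂(1/3)]
  = 0.528321 + 0.369017 + 0.474523 + 0.528321 = 1.90018 bits

H(Y|X) = H(X,Y) - H(X) = 3.03216 - 1.90018 = 1.1320 bits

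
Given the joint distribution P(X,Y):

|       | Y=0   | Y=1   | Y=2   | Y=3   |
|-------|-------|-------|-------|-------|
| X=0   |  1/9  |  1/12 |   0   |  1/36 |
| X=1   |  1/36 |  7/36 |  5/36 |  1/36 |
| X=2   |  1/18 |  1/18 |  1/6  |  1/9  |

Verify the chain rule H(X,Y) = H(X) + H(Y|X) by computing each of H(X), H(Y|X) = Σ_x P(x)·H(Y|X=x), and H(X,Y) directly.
H(X) = 1.5420 bits, H(Y|X) = 1.6411 bits, H(X,Y) = 3.1831 bits

Marginal of X (row sums):
  P(X=0) = 1/9 + 1/12 + 0 + 1/36 = 2/9
  P(X=1) = 1/36 + 7/36 + 5/36 + 1/36 = 7/18
  P(X=2) = 1/18 + 1/18 + 1/6 + 1/9 = 7/18
H(X) = -[(2/9)·log₂(2/9) + (7/18)·log₂(7/18) + (7/18)·log₂(7/18)]
  = 0.4822 + 0.5299 + 0.5299 = 1.5420 bits

H(Y|X) = Σ_x P(x)·H(Y|X=x):
  X=0: P(X=0) = 2/9, P(Y|X=0) = (1/2, 3/8, 0, 1/8) → H(Y|X=0) = 1.4056
  X=1: P(X=1) = 7/18, P(Y|X=1) = (1/14, 1/2, 5/14, 1/14) → H(Y|X=1) = 1.5744
  X=2: P(X=2) = 7/18, P(Y|X=2) = (1/7, 1/7, 3/7, 2/7) → H(Y|X=2) = 1.8424
H(Y|X) = (2/9)·1.4056 + (7/18)·1.5744 + (7/18)·1.8424 = 1.6411 bits

H(X,Y) = -Σ_{x,y} P(x,y) log₂ P(x,y). Per-cell terms -P(x,y)·log₂P(x,y):
  X=0: 0.3522, 0.2987, 0.0000, 0.1436
  X=1: 0.1436, 0.4594, 0.3956, 0.1436
  X=2: 0.2317, 0.2317, 0.4308, 0.3522
  (cells with P = 0 contribute 0)
Sum of the 12 terms: H(X,Y) = 3.1831 bits

Chain rule check:
  H(X) + H(Y|X) = 1.5420 + 1.6411 = 3.1831 bits
  H(X,Y) = 3.1831 bits
✓ Chain rule verified.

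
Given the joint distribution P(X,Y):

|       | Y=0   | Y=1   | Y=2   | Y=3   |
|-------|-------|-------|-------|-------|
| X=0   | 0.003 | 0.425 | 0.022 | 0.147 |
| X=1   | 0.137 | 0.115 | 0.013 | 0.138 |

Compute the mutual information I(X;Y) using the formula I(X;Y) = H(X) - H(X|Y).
0.2302 bits

I(X;Y) = H(X) - H(X|Y)

Marginal of X (row sums):
  P(X=0) = 0.003 + 0.425 + 0.022 + 0.147 = 0.597
  P(X=1) = 0.137 + 0.115 + 0.013 + 0.138 = 0.403
H(X) = -[0.597·log₂(0.597) + 0.403·log₂(0.403)]
  = 0.44429 + 0.52839 = 0.97268 bits

Marginal of Y (column sums):
  P(Y=0) = 0.003 + 0.137 = 0.140
  P(Y=1) = 0.425 + 0.115 = 0.540
  P(Y=2) = 0.022 + 0.013 = 0.035
  P(Y=3) = 0.147 + 0.138 = 0.285
H(X|Y) = Σ_y P(y)·H(X|Y=y):
  Y=0: P(Y=0) = 0.140, P(X|Y=0) = (3/140, 137/140) → H(X|Y=0) = 0.14939
  Y=1: P(Y=1) = 0.540, P(X|Y=1) = (85/108, 23/108) → H(X|Y=1) = 0.74711
  Y=2: P(Y=2) = 0.035, P(X|Y=2) = (22/35, 13/35) → H(X|Y=2) = 0.95176
  Y=3: P(Y=3) = 0.285, P(X|Y=3) = (49/95, 46/95) → H(X|Y=3) = 0.99928
H(X|Y) = 0.140·0.14939 + 0.540·0.74711 + 0.035·0.95176 + 0.285·0.99928 = 0.74246 bits

I(X;Y) = H(X) - H(X|Y) = 0.97268 - 0.74246 = 0.2302 bits

Cross-check via I(X;Y) = H(X) + H(Y) - H(X,Y): computing H(Y) from the column sums and H(X,Y) from the 8 cells in the same way gives H(Y) = 1.56256 bits and H(X,Y) = 2.30502 bits, so
I(X;Y) = 0.97268 + 1.56256 - 2.30502 = 0.2302 bits ✓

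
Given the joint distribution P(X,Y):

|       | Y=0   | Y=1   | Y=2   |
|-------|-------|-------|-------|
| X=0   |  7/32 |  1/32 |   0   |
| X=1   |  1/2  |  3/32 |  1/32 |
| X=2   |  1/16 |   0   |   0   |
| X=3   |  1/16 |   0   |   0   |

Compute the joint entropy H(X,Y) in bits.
2.1123 bits

H(X,Y) = -Σ_{x,y} P(x,y) log₂ P(x,y). Per-cell terms -P(x,y)·log₂P(x,y):
  X=0: 0.47964, 0.15625, 0.00000
  X=1: 0.50000, 0.32016, 0.15625
  X=2: 0.25000, 0.00000, 0.00000
  X=3: 0.25000, 0.00000, 0.00000
  (cells with P = 0 contribute 0)
Sum of the 12 terms: H(X,Y) = 2.1123 bits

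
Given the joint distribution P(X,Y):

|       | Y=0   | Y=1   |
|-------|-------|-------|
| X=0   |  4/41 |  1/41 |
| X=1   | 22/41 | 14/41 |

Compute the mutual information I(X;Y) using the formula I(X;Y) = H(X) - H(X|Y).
0.0129 bits

I(X;Y) = H(X) - H(X|Y)

Marginal of X (row sums):
  P(X=0) = 4/41 + 1/41 = 5/41
  P(X=1) = 22/41 + 14/41 = 36/41
H(X) = -[(5/41)·log₂(5/41) + (36/41)·log₂(36/41)]
  = 0.370198 + 0.164746 = 0.53494 bits

Marginal of Y (column sums):
  P(Y=0) = 4/41 + 22/41 = 26/41
  P(Y=1) = 1/41 + 14/41 = 15/41
H(X|Y) = Σ_y P(y)·H(X|Y=y):
  Y=0: P(Y=0) = 26/41, P(X|Y=0) = (2/13, 11/13) → H(X|Y=0) = 0.619382
  Y=1: P(Y=1) = 15/41, P(X|Y=1) = (1/15, 14/15) → H(X|Y=1) = 0.353359
H(X|Y) = (26/41)·0.619382 + (15/41)·0.353359 = 0.52206 bits

I(X;Y) = H(X) - H(X|Y) = 0.53494 - 0.52206 = 0.0129 bits

Cross-check via I(X;Y) = H(X) + H(Y) - H(X,Y): computing H(Y) from the column sums and H(X,Y) from the 4 cells in the same way gives H(Y) = 0.94744 bits and H(X,Y) = 1.46949 bits, so
I(X;Y) = 0.53494 + 0.94744 - 1.46949 = 0.0129 bits ✓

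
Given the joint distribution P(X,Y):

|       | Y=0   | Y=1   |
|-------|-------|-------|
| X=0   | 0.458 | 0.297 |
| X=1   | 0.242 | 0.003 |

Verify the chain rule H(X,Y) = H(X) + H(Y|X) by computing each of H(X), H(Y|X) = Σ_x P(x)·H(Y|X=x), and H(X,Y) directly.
H(X) = 0.8033 bits, H(Y|X) = 0.7534 bits, H(X,Y) = 1.5567 bits

Marginal of X (row sums):
  P(X=0) = 0.458 + 0.297 = 0.755
  P(X=1) = 0.242 + 0.003 = 0.245
H(X) = -[0.755·log₂(0.755) + 0.245·log₂(0.245)]
  = 0.306116 + 0.497141 = 0.8033 bits

H(Y|X) = Σ_x P(x)·H(Y|X=x):
  X=0: P(X=0) = 0.755, P(Y|X=0) = (458/755, 297/755) → H(Y|X=0) = 0.966945
  X=1: P(X=1) = 0.245, P(Y|X=1) = (242/245, 3/245) → H(Y|X=1) = 0.095333
H(Y|X) = 0.755·0.966945 + 0.245·0.095333 = 0.7534 bits

H(X,Y) = -Σ_{x,y} P(x,y) log₂ P(x,y). Per-cell terms -P(x,y)·log₂P(x,y):
  X=0: 0.515974, 0.520185
  X=1: 0.495355, 0.025142
Sum of the 4 terms: H(X,Y) = 1.5567 bits

Chain rule check:
  H(X) + H(Y|X) = 0.8033 + 0.7534 = 1.5567 bits
  H(X,Y) = 1.5567 bits
✓ Chain rule verified.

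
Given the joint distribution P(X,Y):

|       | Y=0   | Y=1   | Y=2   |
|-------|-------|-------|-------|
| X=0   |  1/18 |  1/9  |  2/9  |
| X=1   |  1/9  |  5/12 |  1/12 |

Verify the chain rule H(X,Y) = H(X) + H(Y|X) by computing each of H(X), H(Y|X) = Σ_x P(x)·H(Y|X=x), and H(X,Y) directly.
H(X) = 0.9641 bits, H(Y|X) = 1.2792 bits, H(X,Y) = 2.2433 bits

Marginal of X (row sums):
  P(X=0) = 1/18 + 1/9 + 2/9 = 7/18
  P(X=1) = 1/9 + 5/12 + 1/12 = 11/18
H(X) = -[(7/18)·log₂(7/18) + (11/18)·log₂(11/18)]
  = 0.52989 + 0.43419 = 0.9641 bits

H(Y|X) = Σ_x P(x)·H(Y|X=x):
  X=0: P(X=0) = 7/18, P(Y|X=0) = (1/7, 2/7, 4/7) → H(Y|X=0) = 1.37878
  X=1: P(X=1) = 11/18, P(Y|X=1) = (2/11, 15/22, 3/22) → H(Y|X=1) = 1.21587
H(Y|X) = (7/18)·1.37878 + (11/18)·1.21587 = 1.2792 bits

H(X,Y) = -Σ_{x,y} P(x,y) log₂ P(x,y). Per-cell terms -P(x,y)·log₂P(x,y):
  X=0: 0.23166, 0.35221, 0.48221
  X=1: 0.35221, 0.52626, 0.29875
Sum of the 6 terms: H(X,Y) = 2.2433 bits

Chain rule check:
  H(X) + H(Y|X) = 0.9641 + 1.2792 = 2.2433 bits
  H(X,Y) = 2.2433 bits
✓ Chain rule verified.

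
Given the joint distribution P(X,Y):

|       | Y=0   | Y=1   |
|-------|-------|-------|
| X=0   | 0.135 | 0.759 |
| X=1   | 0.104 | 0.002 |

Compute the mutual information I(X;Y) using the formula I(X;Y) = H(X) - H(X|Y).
0.2316 bits

I(X;Y) = H(X) - H(X|Y)

Marginal of X (row sums):
  P(X=0) = 0.135 + 0.759 = 0.894
  P(X=1) = 0.104 + 0.002 = 0.106
H(X) = -[0.894·log₂(0.894) + 0.106·log₂(0.106)]
  = 0.1445 + 0.3432 = 0.4877 bits

Marginal of Y (column sums):
  P(Y=0) = 0.135 + 0.104 = 0.239
  P(Y=1) = 0.759 + 0.002 = 0.761
H(X|Y) = Σ_y P(y)·H(X|Y=y):
  Y=0: P(Y=0) = 0.239, P(X|Y=0) = (135/239, 104/239) → H(X|Y=0) = 0.9878
  Y=1: P(Y=1) = 0.761, P(X|Y=1) = (759/761, 2/761) → H(X|Y=1) = 0.0263
H(X|Y) = 0.239·0.9878 + 0.761·0.0263 = 0.2561 bits

I(X;Y) = H(X) - H(X|Y) = 0.4877 - 0.2561 = 0.2316 bits

Cross-check via I(X;Y) = H(X) + H(Y) - H(X,Y): computing H(Y) from the column sums and H(X,Y) from the 4 cells in the same way gives H(Y) = 0.7934 bits and H(X,Y) = 1.0495 bits, so
I(X;Y) = 0.4877 + 0.7934 - 1.0495 = 0.2316 bits ✓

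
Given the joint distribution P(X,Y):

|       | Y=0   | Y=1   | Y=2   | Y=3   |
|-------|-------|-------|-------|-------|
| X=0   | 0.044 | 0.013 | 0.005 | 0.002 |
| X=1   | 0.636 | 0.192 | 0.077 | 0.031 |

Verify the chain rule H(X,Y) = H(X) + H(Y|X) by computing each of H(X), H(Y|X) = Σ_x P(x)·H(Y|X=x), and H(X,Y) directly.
H(X) = 0.3431 bits, H(Y|X) = 1.3053 bits, H(X,Y) = 1.6484 bits

Marginal of X (row sums):
  P(X=0) = 0.044 + 0.013 + 0.005 + 0.002 = 0.064
  P(X=1) = 0.636 + 0.192 + 0.077 + 0.031 = 0.936
H(X) = -[0.064·log₂(0.064) + 0.936·log₂(0.936)]
  = 0.25381 + 0.08931 = 0.3431 bits

H(Y|X) = Σ_x P(x)·H(Y|X=x):
  X=0: P(X=0) = 0.064, P(Y|X=0) = (11/16, 13/64, 5/64, 1/32) → H(Y|X=0) = 1.28234
  X=1: P(X=1) = 0.936, P(Y|X=1) = (53/78, 8/39, 77/936, 31/936) → H(Y|X=1) = 1.30687
H(Y|X) = 0.064·1.28234 + 0.936·1.30687 = 1.3053 bits

H(X,Y) = -Σ_{x,y} P(x,y) log₂ P(x,y). Per-cell terms -P(x,y)·log₂P(x,y):
  X=0: 0.19828, 0.08145, 0.03822, 0.01793
  X=1: 0.41525, 0.45712, 0.28482, 0.15536
Sum of the 8 terms: H(X,Y) = 1.6484 bits

Chain rule check:
  H(X) + H(Y|X) = 0.3431 + 1.3053 = 1.6484 bits
  H(X,Y) = 1.6484 bits
✓ Chain rule verified.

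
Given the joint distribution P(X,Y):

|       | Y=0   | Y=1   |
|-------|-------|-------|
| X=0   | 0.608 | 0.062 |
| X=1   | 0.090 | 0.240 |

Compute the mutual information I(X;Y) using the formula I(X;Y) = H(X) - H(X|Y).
0.3067 bits

I(X;Y) = H(X) - H(X|Y)

Marginal of X (row sums):
  P(X=0) = 0.608 + 0.062 = 0.670
  P(X=1) = 0.090 + 0.240 = 0.330
H(X) = -[0.670·log₂(0.670) + 0.330·log₂(0.330)]
  = 0.387104 + 0.527822 = 0.91493 bits

Marginal of Y (column sums):
  P(Y=0) = 0.608 + 0.090 = 0.698
  P(Y=1) = 0.062 + 0.240 = 0.302
H(X|Y) = Σ_y P(y)·H(X|Y=y):
  Y=0: P(Y=0) = 0.698, P(X|Y=0) = (304/349, 45/349) → H(X|Y=0) = 0.554523
  Y=1: P(Y=1) = 0.302, P(X|Y=1) = (31/151, 120/151) → H(X|Y=1) = 0.732398
H(X|Y) = 0.698·0.554523 + 0.302·0.732398 = 0.60824 bits

I(X;Y) = H(X) - H(X|Y) = 0.91493 - 0.60824 = 0.3067 bits

Cross-check via I(X;Y) = H(X) + H(Y) - H(X,Y): computing H(Y) from the column sums and H(X,Y) from the 4 cells in the same way gives H(Y) = 0.88372 bits and H(X,Y) = 1.49196 bits, so
I(X;Y) = 0.91493 + 0.88372 - 1.49196 = 0.3067 bits ✓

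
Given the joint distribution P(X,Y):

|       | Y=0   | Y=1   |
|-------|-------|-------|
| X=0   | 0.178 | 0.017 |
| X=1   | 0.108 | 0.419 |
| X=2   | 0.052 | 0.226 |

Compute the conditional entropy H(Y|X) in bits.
0.6621 bits

H(Y|X) = H(X,Y) - H(X)

H(X,Y) = -Σ_{x,y} P(x,y) log₂ P(x,y). Per-cell terms -P(x,y)·log₂P(x,y):
  X=0: 0.443229, 0.099931
  X=1: 0.346777, 0.525836
  X=2: 0.221798, 0.484907
Sum of the 6 terms: H(X,Y) = 2.122478 bits

Marginal of X (row sums):
  P(X=0) = 0.178 + 0.017 = 0.195
  P(X=1) = 0.108 + 0.419 = 0.527
  P(X=2) = 0.052 + 0.226 = 0.278
H(X) = -[0.195·log₂(0.195) + 0.527·log₂(0.527) + 0.278·log₂(0.278)]
  = 0.459899 + 0.487014 + 0.513422 = 1.460335 bits

H(Y|X) = H(X,Y) - H(X) = 2.122478 - 1.460335 = 0.6621 bits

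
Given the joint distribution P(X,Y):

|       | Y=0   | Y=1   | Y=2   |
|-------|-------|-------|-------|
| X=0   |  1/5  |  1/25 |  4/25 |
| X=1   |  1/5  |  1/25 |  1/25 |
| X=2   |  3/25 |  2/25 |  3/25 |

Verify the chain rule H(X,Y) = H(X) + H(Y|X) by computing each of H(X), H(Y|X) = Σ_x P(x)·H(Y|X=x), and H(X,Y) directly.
H(X) = 1.5690 bits, H(Y|X) = 1.3657 bits, H(X,Y) = 2.9347 bits

Marginal of X (row sums):
  P(X=0) = 1/5 + 1/25 + 4/25 = 2/5
  P(X=1) = 1/5 + 1/25 + 1/25 = 7/25
  P(X=2) = 3/25 + 2/25 + 3/25 = 8/25
H(X) = -[(2/5)·log₂(2/5) + (7/25)·log₂(7/25) + (8/25)·log₂(8/25)]
  = 0.52877 + 0.51422 + 0.52603 = 1.5690 bits

H(Y|X) = Σ_x P(x)·H(Y|X=x):
  X=0: P(X=0) = 2/5, P(Y|X=0) = (1/2, 1/10, 2/5) → H(Y|X=0) = 1.36096
  X=1: P(X=1) = 7/25, P(Y|X=1) = (5/7, 1/7, 1/7) → H(Y|X=1) = 1.14883
  X=2: P(X=2) = 8/25, P(Y|X=2) = (3/8, 1/4, 3/8) → H(Y|X=2) = 1.56128
H(Y|X) = (2/5)·1.36096 + (7/25)·1.14883 + (8/25)·1.56128 = 1.3657 bits

H(X,Y) = -Σ_{x,y} P(x,y) log₂ P(x,y). Per-cell terms -P(x,y)·log₂P(x,y):
  X=0: 0.46439, 0.18575, 0.42302
  X=1: 0.46439, 0.18575, 0.18575
  X=2: 0.36707, 0.29151, 0.36707
Sum of the 9 terms: H(X,Y) = 2.9347 bits

Chain rule check:
  H(X) + H(Y|X) = 1.5690 + 1.3657 = 2.9347 bits
  H(X,Y) = 2.9347 bits
✓ Chain rule verified.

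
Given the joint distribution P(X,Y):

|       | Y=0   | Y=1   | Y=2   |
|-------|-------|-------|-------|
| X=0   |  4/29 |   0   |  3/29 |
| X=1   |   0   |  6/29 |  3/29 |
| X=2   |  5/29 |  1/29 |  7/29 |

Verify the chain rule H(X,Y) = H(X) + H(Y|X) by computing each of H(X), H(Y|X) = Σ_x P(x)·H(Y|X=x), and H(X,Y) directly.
H(X) = 1.5378 bits, H(Y|X) = 1.1037 bits, H(X,Y) = 2.6414 bits

Marginal of X (row sums):
  P(X=0) = 4/29 + 0 + 3/29 = 7/29
  P(X=1) = 0 + 6/29 + 3/29 = 9/29
  P(X=2) = 5/29 + 1/29 + 7/29 = 13/29
H(X) = -[(7/29)·log₂(7/29) + (9/29)·log₂(9/29) + (13/29)·log₂(13/29)]
  = 0.49498 + 0.52388 + 0.51890 = 1.5378 bits

H(Y|X) = Σ_x P(x)·H(Y|X=x):
  X=0: P(X=0) = 7/29, P(Y|X=0) = (4/7, 0, 3/7) → H(Y|X=0) = 0.98523
  X=1: P(X=1) = 9/29, P(Y|X=1) = (0, 2/3, 1/3) → H(Y|X=1) = 0.91830
  X=2: P(X=2) = 13/29, P(Y|X=2) = (5/13, 1/13, 7/13) → H(Y|X=2) = 1.29574
H(Y|X) = (7/29)·0.98523 + (9/29)·0.91830 + (13/29)·1.29574 = 1.1037 bits

H(X,Y) = -Σ_{x,y} P(x,y) log₂ P(x,y). Per-cell terms -P(x,y)·log₂P(x,y):
  X=0: 0.39420, 0.00000, 0.33859
  X=1: 0.00000, 0.47028, 0.33859
  X=2: 0.43725, 0.16752, 0.49498
  (cells with P = 0 contribute 0)
Sum of the 9 terms: H(X,Y) = 2.6414 bits

Chain rule check:
  H(X) + H(Y|X) = 1.5378 + 1.1037 = 2.6415 bits
  H(X,Y) = 2.6414 bits
✓ Chain rule verified (Δ = 0.0001 is 4-dp rounding noise: each of the three values was rounded independently).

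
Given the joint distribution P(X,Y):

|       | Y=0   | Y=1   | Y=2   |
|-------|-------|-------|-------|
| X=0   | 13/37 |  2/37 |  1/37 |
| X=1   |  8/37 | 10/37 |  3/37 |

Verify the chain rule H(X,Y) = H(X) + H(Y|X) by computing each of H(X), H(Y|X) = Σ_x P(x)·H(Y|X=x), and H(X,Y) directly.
H(X) = 0.9868 bits, H(Y|X) = 1.1935 bits, H(X,Y) = 2.1803 bits

Marginal of X (row sums):
  P(X=0) = 13/37 + 2/37 + 1/37 = 16/37
  P(X=1) = 8/37 + 10/37 + 3/37 = 21/37
H(X) = -[(16/37)·log₂(16/37) + (21/37)·log₂(21/37)]
  = 0.52301 + 0.46378 = 0.9868 bits

H(Y|X) = Σ_x P(x)·H(Y|X=x):
  X=0: P(X=0) = 16/37, P(Y|X=0) = (13/16, 1/8, 1/16) → H(Y|X=0) = 0.86839
  X=1: P(X=1) = 21/37, P(Y|X=1) = (8/21, 10/21, 1/7) → H(Y|X=1) = 1.44117
H(Y|X) = (16/37)·0.86839 + (21/37)·1.44117 = 1.1935 bits

H(X,Y) = -Σ_{x,y} P(x,y) log₂ P(x,y). Per-cell terms -P(x,y)·log₂P(x,y):
  X=0: 0.53019, 0.22754, 0.14080
  X=1: 0.47772, 0.51014, 0.29388
Sum of the 6 terms: H(X,Y) = 2.1803 bits

Chain rule check:
  H(X) + H(Y|X) = 0.9868 + 1.1935 = 2.1803 bits
  H(X,Y) = 2.1803 bits
✓ Chain rule verified.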